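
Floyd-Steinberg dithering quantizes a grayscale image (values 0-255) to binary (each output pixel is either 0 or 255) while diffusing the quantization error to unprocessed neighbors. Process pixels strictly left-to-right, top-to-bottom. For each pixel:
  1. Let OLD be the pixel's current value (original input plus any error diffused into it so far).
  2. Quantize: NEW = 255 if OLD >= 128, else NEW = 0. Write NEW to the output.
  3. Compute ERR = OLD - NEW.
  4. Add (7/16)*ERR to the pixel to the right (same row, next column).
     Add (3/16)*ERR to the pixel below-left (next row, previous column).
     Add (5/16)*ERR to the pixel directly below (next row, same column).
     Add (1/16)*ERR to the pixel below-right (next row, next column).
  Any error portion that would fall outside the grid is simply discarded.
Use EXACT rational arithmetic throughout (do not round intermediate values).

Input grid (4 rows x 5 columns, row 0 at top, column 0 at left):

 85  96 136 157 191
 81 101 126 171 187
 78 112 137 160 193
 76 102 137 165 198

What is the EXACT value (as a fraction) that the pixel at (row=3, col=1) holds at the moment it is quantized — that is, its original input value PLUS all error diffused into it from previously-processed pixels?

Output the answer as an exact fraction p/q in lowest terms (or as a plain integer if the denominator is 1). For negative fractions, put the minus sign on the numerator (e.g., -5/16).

Answer: 21490549217/134217728

Derivation:
(0,0): OLD=85 → NEW=0, ERR=85
(0,1): OLD=2131/16 → NEW=255, ERR=-1949/16
(0,2): OLD=21173/256 → NEW=0, ERR=21173/256
(0,3): OLD=791283/4096 → NEW=255, ERR=-253197/4096
(0,4): OLD=10744997/65536 → NEW=255, ERR=-5966683/65536
(1,0): OLD=21689/256 → NEW=0, ERR=21689/256
(1,1): OLD=247439/2048 → NEW=0, ERR=247439/2048
(1,2): OLD=12156987/65536 → NEW=255, ERR=-4554693/65536
(1,3): OLD=28672031/262144 → NEW=0, ERR=28672031/262144
(1,4): OLD=849500797/4194304 → NEW=255, ERR=-220046723/4194304
(2,0): OLD=4165781/32768 → NEW=0, ERR=4165781/32768
(2,1): OLD=207239991/1048576 → NEW=255, ERR=-60146889/1048576
(2,2): OLD=1983828069/16777216 → NEW=0, ERR=1983828069/16777216
(2,3): OLD=62204957279/268435456 → NEW=255, ERR=-6246084001/268435456
(2,4): OLD=744151308505/4294967296 → NEW=255, ERR=-351065351975/4294967296
(3,0): OLD=1761152709/16777216 → NEW=0, ERR=1761152709/16777216
(3,1): OLD=21490549217/134217728 → NEW=255, ERR=-12734971423/134217728
Target (3,1): original=102, with diffused error = 21490549217/134217728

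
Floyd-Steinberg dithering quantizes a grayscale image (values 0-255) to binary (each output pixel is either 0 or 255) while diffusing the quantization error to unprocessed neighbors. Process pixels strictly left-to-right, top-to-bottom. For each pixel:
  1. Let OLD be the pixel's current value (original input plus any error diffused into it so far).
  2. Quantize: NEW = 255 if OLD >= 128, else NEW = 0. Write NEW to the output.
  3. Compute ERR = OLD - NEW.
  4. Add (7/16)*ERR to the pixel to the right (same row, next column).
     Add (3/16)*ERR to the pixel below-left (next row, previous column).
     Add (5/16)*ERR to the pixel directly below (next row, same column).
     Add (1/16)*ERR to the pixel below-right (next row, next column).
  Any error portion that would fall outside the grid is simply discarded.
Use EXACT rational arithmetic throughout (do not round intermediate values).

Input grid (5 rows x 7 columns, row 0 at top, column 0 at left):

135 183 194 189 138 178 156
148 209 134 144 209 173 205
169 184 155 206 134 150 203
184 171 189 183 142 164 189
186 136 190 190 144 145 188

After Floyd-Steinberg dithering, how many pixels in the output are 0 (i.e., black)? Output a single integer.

Answer: 10

Derivation:
(0,0): OLD=135 → NEW=255, ERR=-120
(0,1): OLD=261/2 → NEW=255, ERR=-249/2
(0,2): OLD=4465/32 → NEW=255, ERR=-3695/32
(0,3): OLD=70903/512 → NEW=255, ERR=-59657/512
(0,4): OLD=712897/8192 → NEW=0, ERR=712897/8192
(0,5): OLD=28321095/131072 → NEW=255, ERR=-5102265/131072
(0,6): OLD=291439857/2097152 → NEW=255, ERR=-243333903/2097152
(1,0): OLD=2789/32 → NEW=0, ERR=2789/32
(1,1): OLD=45843/256 → NEW=255, ERR=-19437/256
(1,2): OLD=287295/8192 → NEW=0, ERR=287295/8192
(1,3): OLD=4326411/32768 → NEW=255, ERR=-4029429/32768
(1,4): OLD=351933529/2097152 → NEW=255, ERR=-182840231/2097152
(1,5): OLD=1784676921/16777216 → NEW=0, ERR=1784676921/16777216
(1,6): OLD=57135560887/268435456 → NEW=255, ERR=-11315480393/268435456
(2,0): OLD=745473/4096 → NEW=255, ERR=-299007/4096
(2,1): OLD=18397099/131072 → NEW=255, ERR=-15026261/131072
(2,2): OLD=184553441/2097152 → NEW=0, ERR=184553441/2097152
(2,3): OLD=3219848313/16777216 → NEW=255, ERR=-1058341767/16777216
(2,4): OLD=12269656305/134217728 → NEW=0, ERR=12269656305/134217728
(2,5): OLD=901444445603/4294967296 → NEW=255, ERR=-193772214877/4294967296
(2,6): OLD=12145287133605/68719476736 → NEW=255, ERR=-5378179434075/68719476736
(3,0): OLD=292956065/2097152 → NEW=255, ERR=-241817695/2097152
(3,1): OLD=1621775933/16777216 → NEW=0, ERR=1621775933/16777216
(3,2): OLD=32185241823/134217728 → NEW=255, ERR=-2040278817/134217728
(3,3): OLD=96248568581/536870912 → NEW=255, ERR=-40653513979/536870912
(3,4): OLD=8592461785505/68719476736 → NEW=0, ERR=8592461785505/68719476736
(3,5): OLD=107556443994787/549755813888 → NEW=255, ERR=-32631288546653/549755813888
(3,6): OLD=1194112540503485/8796093022208 → NEW=255, ERR=-1048891180159555/8796093022208
(4,0): OLD=45121614815/268435456 → NEW=255, ERR=-23329426465/268435456
(4,1): OLD=507357303779/4294967296 → NEW=0, ERR=507357303779/4294967296
(4,2): OLD=15721247398925/68719476736 → NEW=255, ERR=-1802219168755/68719476736
(4,3): OLD=97503094375903/549755813888 → NEW=255, ERR=-42684638165537/549755813888
(4,4): OLD=586010167752469/4398046511104 → NEW=255, ERR=-535491692579051/4398046511104
(4,5): OLD=8252710599749581/140737488355328 → NEW=0, ERR=8252710599749581/140737488355328
(4,6): OLD=388842434890366123/2251799813685248 → NEW=255, ERR=-185366517599372117/2251799813685248
Output grid:
  Row 0: ####.##  (1 black, running=1)
  Row 1: .#.##.#  (3 black, running=4)
  Row 2: ##.#.##  (2 black, running=6)
  Row 3: #.##.##  (2 black, running=8)
  Row 4: #.###.#  (2 black, running=10)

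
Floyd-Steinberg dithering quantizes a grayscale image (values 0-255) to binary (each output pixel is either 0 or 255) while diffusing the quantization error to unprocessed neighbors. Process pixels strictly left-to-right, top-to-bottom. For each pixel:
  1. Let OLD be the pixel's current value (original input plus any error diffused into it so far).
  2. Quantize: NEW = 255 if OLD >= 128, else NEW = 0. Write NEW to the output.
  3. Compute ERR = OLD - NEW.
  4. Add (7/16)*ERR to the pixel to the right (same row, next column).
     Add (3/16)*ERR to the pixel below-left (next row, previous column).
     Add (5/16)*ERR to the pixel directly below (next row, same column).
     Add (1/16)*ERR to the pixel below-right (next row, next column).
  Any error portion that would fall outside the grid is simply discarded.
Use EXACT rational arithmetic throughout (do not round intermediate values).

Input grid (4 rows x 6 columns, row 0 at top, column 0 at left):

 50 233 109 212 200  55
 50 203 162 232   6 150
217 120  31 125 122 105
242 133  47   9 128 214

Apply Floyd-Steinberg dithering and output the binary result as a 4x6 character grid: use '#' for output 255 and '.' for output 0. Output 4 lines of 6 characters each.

(0,0): OLD=50 → NEW=0, ERR=50
(0,1): OLD=2039/8 → NEW=255, ERR=-1/8
(0,2): OLD=13945/128 → NEW=0, ERR=13945/128
(0,3): OLD=531791/2048 → NEW=255, ERR=9551/2048
(0,4): OLD=6620457/32768 → NEW=255, ERR=-1735383/32768
(0,5): OLD=16688159/524288 → NEW=0, ERR=16688159/524288
(1,0): OLD=8397/128 → NEW=0, ERR=8397/128
(1,1): OLD=261339/1024 → NEW=255, ERR=219/1024
(1,2): OLD=6455479/32768 → NEW=255, ERR=-1900361/32768
(1,3): OLD=26865035/131072 → NEW=255, ERR=-6558325/131072
(1,4): OLD=-219622559/8388608 → NEW=0, ERR=-219622559/8388608
(1,5): OLD=19486095959/134217728 → NEW=255, ERR=-14739424681/134217728
(2,0): OLD=3891865/16384 → NEW=255, ERR=-286055/16384
(2,1): OLD=55393379/524288 → NEW=0, ERR=55393379/524288
(2,2): OLD=417183849/8388608 → NEW=0, ERR=417183849/8388608
(2,3): OLD=8226739425/67108864 → NEW=0, ERR=8226739425/67108864
(2,4): OLD=308663553443/2147483648 → NEW=255, ERR=-238944776797/2147483648
(2,5): OLD=699781741477/34359738368 → NEW=0, ERR=699781741477/34359738368
(3,0): OLD=2150454473/8388608 → NEW=255, ERR=11359433/8388608
(3,1): OLD=11733517781/67108864 → NEW=255, ERR=-5379242539/67108864
(3,2): OLD=30634546351/536870912 → NEW=0, ERR=30634546351/536870912
(3,3): OLD=1873247986093/34359738368 → NEW=0, ERR=1873247986093/34359738368
(3,4): OLD=35338666873293/274877906944 → NEW=255, ERR=-34755199397427/274877906944
(3,5): OLD=695301895823331/4398046511104 → NEW=255, ERR=-426199964508189/4398046511104
Row 0: .#.##.
Row 1: .###.#
Row 2: #...#.
Row 3: ##..##

Answer: .#.##.
.###.#
#...#.
##..##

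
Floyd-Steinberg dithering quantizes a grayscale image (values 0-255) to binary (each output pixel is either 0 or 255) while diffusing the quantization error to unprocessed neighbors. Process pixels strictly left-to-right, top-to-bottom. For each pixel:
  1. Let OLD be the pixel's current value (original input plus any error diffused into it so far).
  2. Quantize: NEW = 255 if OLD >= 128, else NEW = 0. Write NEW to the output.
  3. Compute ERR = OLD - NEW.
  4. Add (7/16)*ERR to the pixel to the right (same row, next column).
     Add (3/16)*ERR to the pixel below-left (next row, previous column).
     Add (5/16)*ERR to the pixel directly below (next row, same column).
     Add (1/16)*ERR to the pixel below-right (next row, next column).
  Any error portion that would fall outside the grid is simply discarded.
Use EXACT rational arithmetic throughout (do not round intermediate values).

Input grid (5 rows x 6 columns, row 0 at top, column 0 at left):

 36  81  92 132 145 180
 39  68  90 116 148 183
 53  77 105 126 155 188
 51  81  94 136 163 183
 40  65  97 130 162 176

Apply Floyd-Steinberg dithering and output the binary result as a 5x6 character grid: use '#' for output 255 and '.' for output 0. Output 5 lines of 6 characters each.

(0,0): OLD=36 → NEW=0, ERR=36
(0,1): OLD=387/4 → NEW=0, ERR=387/4
(0,2): OLD=8597/64 → NEW=255, ERR=-7723/64
(0,3): OLD=81107/1024 → NEW=0, ERR=81107/1024
(0,4): OLD=2943429/16384 → NEW=255, ERR=-1234491/16384
(0,5): OLD=38544483/262144 → NEW=255, ERR=-28302237/262144
(1,0): OLD=4377/64 → NEW=0, ERR=4377/64
(1,1): OLD=55183/512 → NEW=0, ERR=55183/512
(1,2): OLD=1971675/16384 → NEW=0, ERR=1971675/16384
(1,3): OLD=11254607/65536 → NEW=255, ERR=-5457073/65536
(1,4): OLD=305056349/4194304 → NEW=0, ERR=305056349/4194304
(1,5): OLD=11836107899/67108864 → NEW=255, ERR=-5276652421/67108864
(2,0): OLD=774805/8192 → NEW=0, ERR=774805/8192
(2,1): OLD=46897175/262144 → NEW=255, ERR=-19949545/262144
(2,2): OLD=421257925/4194304 → NEW=0, ERR=421257925/4194304
(2,3): OLD=5539088413/33554432 → NEW=255, ERR=-3017291747/33554432
(2,4): OLD=127174406167/1073741824 → NEW=0, ERR=127174406167/1073741824
(2,5): OLD=3775998481425/17179869184 → NEW=255, ERR=-604868160495/17179869184
(3,0): OLD=278029669/4194304 → NEW=0, ERR=278029669/4194304
(3,1): OLD=3723268001/33554432 → NEW=0, ERR=3723268001/33554432
(3,2): OLD=40886820867/268435456 → NEW=255, ERR=-27564220413/268435456
(3,3): OLD=1571262605241/17179869184 → NEW=0, ERR=1571262605241/17179869184
(3,4): OLD=31309215852985/137438953472 → NEW=255, ERR=-3737717282375/137438953472
(3,5): OLD=368340832358967/2199023255552 → NEW=255, ERR=-192410097806793/2199023255552
(4,0): OLD=43765827243/536870912 → NEW=0, ERR=43765827243/536870912
(4,1): OLD=1032770454415/8589934592 → NEW=0, ERR=1032770454415/8589934592
(4,2): OLD=38921493835453/274877906944 → NEW=255, ERR=-31172372435267/274877906944
(4,3): OLD=428588382418769/4398046511104 → NEW=0, ERR=428588382418769/4398046511104
(4,4): OLD=13049603108633889/70368744177664 → NEW=255, ERR=-4894426656670431/70368744177664
(4,5): OLD=131198070109945927/1125899906842624 → NEW=0, ERR=131198070109945927/1125899906842624
Row 0: ..#.##
Row 1: ...#.#
Row 2: .#.#.#
Row 3: ..#.##
Row 4: ..#.#.

Answer: ..#.##
...#.#
.#.#.#
..#.##
..#.#.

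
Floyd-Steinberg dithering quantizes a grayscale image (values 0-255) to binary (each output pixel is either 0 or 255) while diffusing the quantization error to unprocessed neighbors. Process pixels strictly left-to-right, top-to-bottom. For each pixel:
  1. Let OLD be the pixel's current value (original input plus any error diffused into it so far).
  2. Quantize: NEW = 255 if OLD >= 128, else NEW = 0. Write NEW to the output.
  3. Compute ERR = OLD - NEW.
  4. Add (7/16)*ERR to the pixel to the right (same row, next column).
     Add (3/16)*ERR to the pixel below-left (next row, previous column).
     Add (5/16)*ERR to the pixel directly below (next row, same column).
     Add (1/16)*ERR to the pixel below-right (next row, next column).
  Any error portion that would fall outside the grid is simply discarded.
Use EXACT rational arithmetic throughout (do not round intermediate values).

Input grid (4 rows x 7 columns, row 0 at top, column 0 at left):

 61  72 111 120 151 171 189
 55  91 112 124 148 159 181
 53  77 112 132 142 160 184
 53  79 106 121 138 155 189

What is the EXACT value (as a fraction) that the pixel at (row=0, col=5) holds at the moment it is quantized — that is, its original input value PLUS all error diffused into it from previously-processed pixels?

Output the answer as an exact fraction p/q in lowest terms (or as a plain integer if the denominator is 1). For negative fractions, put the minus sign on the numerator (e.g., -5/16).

(0,0): OLD=61 → NEW=0, ERR=61
(0,1): OLD=1579/16 → NEW=0, ERR=1579/16
(0,2): OLD=39469/256 → NEW=255, ERR=-25811/256
(0,3): OLD=310843/4096 → NEW=0, ERR=310843/4096
(0,4): OLD=12071837/65536 → NEW=255, ERR=-4639843/65536
(0,5): OLD=146827595/1048576 → NEW=255, ERR=-120559285/1048576
Target (0,5): original=171, with diffused error = 146827595/1048576

Answer: 146827595/1048576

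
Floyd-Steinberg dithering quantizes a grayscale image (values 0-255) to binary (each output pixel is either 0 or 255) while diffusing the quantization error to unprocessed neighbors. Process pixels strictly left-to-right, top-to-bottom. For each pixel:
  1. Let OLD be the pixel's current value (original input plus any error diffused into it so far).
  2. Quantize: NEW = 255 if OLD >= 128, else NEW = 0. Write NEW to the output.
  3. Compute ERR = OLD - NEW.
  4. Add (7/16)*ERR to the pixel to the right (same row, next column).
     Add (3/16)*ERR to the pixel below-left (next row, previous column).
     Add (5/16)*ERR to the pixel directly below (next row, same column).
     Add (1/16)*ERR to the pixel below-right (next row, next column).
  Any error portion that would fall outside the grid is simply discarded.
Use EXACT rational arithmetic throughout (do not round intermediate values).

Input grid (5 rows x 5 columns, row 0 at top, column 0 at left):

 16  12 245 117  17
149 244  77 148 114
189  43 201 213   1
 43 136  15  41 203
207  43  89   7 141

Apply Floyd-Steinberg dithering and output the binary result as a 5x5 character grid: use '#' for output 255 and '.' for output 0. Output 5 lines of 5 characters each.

Answer: ..#..
##.##
#.##.
....#
#.#..

Derivation:
(0,0): OLD=16 → NEW=0, ERR=16
(0,1): OLD=19 → NEW=0, ERR=19
(0,2): OLD=4053/16 → NEW=255, ERR=-27/16
(0,3): OLD=29763/256 → NEW=0, ERR=29763/256
(0,4): OLD=277973/4096 → NEW=0, ERR=277973/4096
(1,0): OLD=2521/16 → NEW=255, ERR=-1559/16
(1,1): OLD=26623/128 → NEW=255, ERR=-6017/128
(1,2): OLD=323147/4096 → NEW=0, ERR=323147/4096
(1,3): OLD=3792351/16384 → NEW=255, ERR=-385569/16384
(1,4): OLD=34649725/262144 → NEW=255, ERR=-32196995/262144
(2,0): OLD=306661/2048 → NEW=255, ERR=-215579/2048
(2,1): OLD=-592441/65536 → NEW=0, ERR=-592441/65536
(2,2): OLD=224760917/1048576 → NEW=255, ERR=-42625963/1048576
(2,3): OLD=2848144879/16777216 → NEW=255, ERR=-1430045201/16777216
(2,4): OLD=-20439742007/268435456 → NEW=0, ERR=-20439742007/268435456
(3,0): OLD=8818805/1048576 → NEW=0, ERR=8818805/1048576
(3,1): OLD=1028891697/8388608 → NEW=0, ERR=1028891697/8388608
(3,2): OLD=10579138059/268435456 → NEW=0, ERR=10579138059/268435456
(3,3): OLD=7939067115/536870912 → NEW=0, ERR=7939067115/536870912
(3,4): OLD=1549171325479/8589934592 → NEW=255, ERR=-641261995481/8589934592
(4,0): OLD=31222496987/134217728 → NEW=255, ERR=-3003023653/134217728
(4,1): OLD=341258962363/4294967296 → NEW=0, ERR=341258962363/4294967296
(4,2): OLD=10068507370389/68719476736 → NEW=255, ERR=-7454959197291/68719476736
(4,3): OLD=-52089158581445/1099511627776 → NEW=0, ERR=-52089158581445/1099511627776
(4,4): OLD=1721725654536221/17592186044416 → NEW=0, ERR=1721725654536221/17592186044416
Row 0: ..#..
Row 1: ##.##
Row 2: #.##.
Row 3: ....#
Row 4: #.#..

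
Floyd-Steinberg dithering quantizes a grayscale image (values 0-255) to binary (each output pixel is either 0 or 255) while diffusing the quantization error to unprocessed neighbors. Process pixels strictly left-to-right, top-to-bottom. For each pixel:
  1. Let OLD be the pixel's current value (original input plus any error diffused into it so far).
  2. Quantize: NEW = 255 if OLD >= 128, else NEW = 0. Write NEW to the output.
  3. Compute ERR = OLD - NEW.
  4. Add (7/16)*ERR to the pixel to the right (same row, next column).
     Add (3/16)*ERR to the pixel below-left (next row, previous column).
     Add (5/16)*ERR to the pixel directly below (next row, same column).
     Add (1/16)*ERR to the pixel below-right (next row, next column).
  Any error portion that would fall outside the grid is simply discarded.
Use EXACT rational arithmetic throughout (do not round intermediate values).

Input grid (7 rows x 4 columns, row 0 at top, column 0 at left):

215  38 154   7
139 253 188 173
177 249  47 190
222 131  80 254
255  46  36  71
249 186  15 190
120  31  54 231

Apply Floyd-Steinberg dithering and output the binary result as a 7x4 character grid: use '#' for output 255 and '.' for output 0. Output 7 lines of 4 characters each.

Answer: #.#.
##.#
.#.#
##.#
#...
##.#
...#

Derivation:
(0,0): OLD=215 → NEW=255, ERR=-40
(0,1): OLD=41/2 → NEW=0, ERR=41/2
(0,2): OLD=5215/32 → NEW=255, ERR=-2945/32
(0,3): OLD=-17031/512 → NEW=0, ERR=-17031/512
(1,0): OLD=4171/32 → NEW=255, ERR=-3989/32
(1,1): OLD=47389/256 → NEW=255, ERR=-17891/256
(1,2): OLD=1013425/8192 → NEW=0, ERR=1013425/8192
(1,3): OLD=27653031/131072 → NEW=255, ERR=-5770329/131072
(2,0): OLD=511759/4096 → NEW=0, ERR=511759/4096
(2,1): OLD=38958085/131072 → NEW=255, ERR=5534725/131072
(2,2): OLD=23989005/262144 → NEW=0, ERR=23989005/262144
(2,3): OLD=939567105/4194304 → NEW=255, ERR=-129980415/4194304
(3,0): OLD=564053359/2097152 → NEW=255, ERR=29279599/2097152
(3,1): OLD=5881122513/33554432 → NEW=255, ERR=-2675257647/33554432
(3,2): OLD=37873192271/536870912 → NEW=0, ERR=37873192271/536870912
(3,3): OLD=2412897748905/8589934592 → NEW=255, ERR=222464427945/8589934592
(4,0): OLD=131218677539/536870912 → NEW=255, ERR=-5683405021/536870912
(4,1): OLD=131223849241/4294967296 → NEW=0, ERR=131223849241/4294967296
(4,2): OLD=9797318922249/137438953472 → NEW=0, ERR=9797318922249/137438953472
(4,3): OLD=252204575056911/2199023255552 → NEW=0, ERR=252204575056911/2199023255552
(5,0): OLD=17277485054147/68719476736 → NEW=255, ERR=-245981513533/68719476736
(5,1): OLD=454507405303141/2199023255552 → NEW=255, ERR=-106243524862619/2199023255552
(5,2): OLD=21744480579003/549755813888 → NEW=0, ERR=21744480579003/549755813888
(5,3): OLD=8711656131130703/35184372088832 → NEW=255, ERR=-260358751521457/35184372088832
(6,0): OLD=3864037033906703/35184372088832 → NEW=0, ERR=3864037033906703/35184372088832
(6,1): OLD=40049223540637753/562949953421312 → NEW=0, ERR=40049223540637753/562949953421312
(6,2): OLD=838369502667112799/9007199254740992 → NEW=0, ERR=838369502667112799/9007199254740992
(6,3): OLD=39182197332051416217/144115188075855872 → NEW=255, ERR=2432824372708168857/144115188075855872
Row 0: #.#.
Row 1: ##.#
Row 2: .#.#
Row 3: ##.#
Row 4: #...
Row 5: ##.#
Row 6: ...#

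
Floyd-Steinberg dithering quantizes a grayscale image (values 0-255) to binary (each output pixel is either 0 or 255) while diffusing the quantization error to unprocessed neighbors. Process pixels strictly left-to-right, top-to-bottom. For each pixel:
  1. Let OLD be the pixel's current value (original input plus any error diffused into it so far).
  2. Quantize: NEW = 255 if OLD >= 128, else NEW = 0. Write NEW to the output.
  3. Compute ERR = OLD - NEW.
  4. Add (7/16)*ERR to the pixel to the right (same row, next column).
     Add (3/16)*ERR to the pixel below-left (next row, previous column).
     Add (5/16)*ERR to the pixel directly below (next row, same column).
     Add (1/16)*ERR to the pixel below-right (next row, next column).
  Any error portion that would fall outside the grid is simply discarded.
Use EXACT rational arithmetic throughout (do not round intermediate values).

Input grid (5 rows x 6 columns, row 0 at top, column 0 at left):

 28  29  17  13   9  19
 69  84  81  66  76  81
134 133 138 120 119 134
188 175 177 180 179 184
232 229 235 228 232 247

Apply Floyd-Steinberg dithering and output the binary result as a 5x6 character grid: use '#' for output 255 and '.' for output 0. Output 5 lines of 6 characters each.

Answer: ......
.#..#.
#.#.#.
####.#
##.###

Derivation:
(0,0): OLD=28 → NEW=0, ERR=28
(0,1): OLD=165/4 → NEW=0, ERR=165/4
(0,2): OLD=2243/64 → NEW=0, ERR=2243/64
(0,3): OLD=29013/1024 → NEW=0, ERR=29013/1024
(0,4): OLD=350547/16384 → NEW=0, ERR=350547/16384
(0,5): OLD=7434565/262144 → NEW=0, ERR=7434565/262144
(1,0): OLD=5471/64 → NEW=0, ERR=5471/64
(1,1): OLD=73017/512 → NEW=255, ERR=-57543/512
(1,2): OLD=830221/16384 → NEW=0, ERR=830221/16384
(1,3): OLD=6764985/65536 → NEW=0, ERR=6764985/65536
(1,4): OLD=565961467/4194304 → NEW=255, ERR=-503586053/4194304
(1,5): OLD=2595220845/67108864 → NEW=0, ERR=2595220845/67108864
(2,0): OLD=1143939/8192 → NEW=255, ERR=-945021/8192
(2,1): OLD=16319217/262144 → NEW=0, ERR=16319217/262144
(2,2): OLD=811183955/4194304 → NEW=255, ERR=-258363565/4194304
(2,3): OLD=3555546171/33554432 → NEW=0, ERR=3555546171/33554432
(2,4): OLD=151979046385/1073741824 → NEW=255, ERR=-121825118735/1073741824
(2,5): OLD=1528026277543/17179869184 → NEW=0, ERR=1528026277543/17179869184
(3,0): OLD=686283443/4194304 → NEW=255, ERR=-383264077/4194304
(3,1): OLD=4553899287/33554432 → NEW=255, ERR=-4002480873/33554432
(3,2): OLD=34714870501/268435456 → NEW=255, ERR=-33736170779/268435456
(3,3): OLD=2285034629823/17179869184 → NEW=255, ERR=-2095832012097/17179869184
(3,4): OLD=15595415115839/137438953472 → NEW=0, ERR=15595415115839/137438953472
(3,5): OLD=559315620736081/2199023255552 → NEW=255, ERR=-1435309429679/2199023255552
(4,0): OLD=97216045885/536870912 → NEW=255, ERR=-39686036675/536870912
(4,1): OLD=1117619468473/8589934592 → NEW=255, ERR=-1072813852487/8589934592
(4,2): OLD=30444573304475/274877906944 → NEW=0, ERR=30444573304475/274877906944
(4,3): OLD=1107226708512615/4398046511104 → NEW=255, ERR=-14275151818905/4398046511104
(4,4): OLD=18175744153345047/70368744177664 → NEW=255, ERR=231714388040727/70368744177664
(4,5): OLD=287474480736974145/1125899906842624 → NEW=255, ERR=370004492105025/1125899906842624
Row 0: ......
Row 1: .#..#.
Row 2: #.#.#.
Row 3: ####.#
Row 4: ##.###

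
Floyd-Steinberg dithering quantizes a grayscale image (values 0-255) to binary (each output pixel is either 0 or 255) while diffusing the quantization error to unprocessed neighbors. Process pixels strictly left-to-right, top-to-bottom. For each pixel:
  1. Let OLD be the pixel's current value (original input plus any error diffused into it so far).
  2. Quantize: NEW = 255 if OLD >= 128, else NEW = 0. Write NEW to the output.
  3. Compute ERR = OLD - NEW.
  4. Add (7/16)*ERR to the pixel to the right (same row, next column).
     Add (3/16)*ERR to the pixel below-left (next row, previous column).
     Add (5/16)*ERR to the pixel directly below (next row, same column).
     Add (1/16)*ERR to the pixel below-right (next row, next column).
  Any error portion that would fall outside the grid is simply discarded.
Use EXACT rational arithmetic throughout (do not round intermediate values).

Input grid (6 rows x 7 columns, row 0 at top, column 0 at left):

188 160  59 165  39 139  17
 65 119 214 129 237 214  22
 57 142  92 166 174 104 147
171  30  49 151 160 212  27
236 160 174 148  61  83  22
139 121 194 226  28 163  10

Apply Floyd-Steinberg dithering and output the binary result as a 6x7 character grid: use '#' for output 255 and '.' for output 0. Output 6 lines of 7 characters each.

(0,0): OLD=188 → NEW=255, ERR=-67
(0,1): OLD=2091/16 → NEW=255, ERR=-1989/16
(0,2): OLD=1181/256 → NEW=0, ERR=1181/256
(0,3): OLD=684107/4096 → NEW=255, ERR=-360373/4096
(0,4): OLD=33293/65536 → NEW=0, ERR=33293/65536
(0,5): OLD=145985115/1048576 → NEW=255, ERR=-121401765/1048576
(0,6): OLD=-564599683/16777216 → NEW=0, ERR=-564599683/16777216
(1,0): OLD=5313/256 → NEW=0, ERR=5313/256
(1,1): OLD=175943/2048 → NEW=0, ERR=175943/2048
(1,2): OLD=14992083/65536 → NEW=255, ERR=-1719597/65536
(1,3): OLD=23700375/262144 → NEW=0, ERR=23700375/262144
(1,4): OLD=4186013349/16777216 → NEW=255, ERR=-92176731/16777216
(1,5): OLD=22701266613/134217728 → NEW=255, ERR=-11524254027/134217728
(1,6): OLD=-71548551173/2147483648 → NEW=0, ERR=-71548551173/2147483648
(2,0): OLD=2608125/32768 → NEW=0, ERR=2608125/32768
(2,1): OLD=209763759/1048576 → NEW=255, ERR=-57623121/1048576
(2,2): OLD=1377061581/16777216 → NEW=0, ERR=1377061581/16777216
(2,3): OLD=30533544869/134217728 → NEW=255, ERR=-3691975771/134217728
(2,4): OLD=160846542517/1073741824 → NEW=255, ERR=-112957622603/1073741824
(2,5): OLD=843621476583/34359738368 → NEW=0, ERR=843621476583/34359738368
(2,6): OLD=78045361852865/549755813888 → NEW=255, ERR=-62142370688575/549755813888
(3,0): OLD=3113334573/16777216 → NEW=255, ERR=-1164855507/16777216
(3,1): OLD=377885097/134217728 → NEW=0, ERR=377885097/134217728
(3,2): OLD=72251335435/1073741824 → NEW=0, ERR=72251335435/1073741824
(3,3): OLD=675374909341/4294967296 → NEW=255, ERR=-419841751139/4294967296
(3,4): OLD=47962291174189/549755813888 → NEW=0, ERR=47962291174189/549755813888
(3,5): OLD=1011868031107799/4398046511104 → NEW=255, ERR=-109633829223721/4398046511104
(3,6): OLD=-1245191990309495/70368744177664 → NEW=0, ERR=-1245191990309495/70368744177664
(4,0): OLD=461345575939/2147483648 → NEW=255, ERR=-86262754301/2147483648
(4,1): OLD=5208356174247/34359738368 → NEW=255, ERR=-3553377109593/34359738368
(4,2): OLD=72364622076457/549755813888 → NEW=255, ERR=-67823110464983/549755813888
(4,3): OLD=369620415284115/4398046511104 → NEW=0, ERR=369620415284115/4398046511104
(4,4): OLD=4019754253978185/35184372088832 → NEW=0, ERR=4019754253978185/35184372088832
(4,5): OLD=143359142785102409/1125899906842624 → NEW=0, ERR=143359142785102409/1125899906842624
(4,6): OLD=1272149147198288335/18014398509481984 → NEW=0, ERR=1272149147198288335/18014398509481984
(5,0): OLD=58854906457573/549755813888 → NEW=0, ERR=58854906457573/549755813888
(5,1): OLD=483244417813367/4398046511104 → NEW=0, ERR=483244417813367/4398046511104
(5,2): OLD=7487675926192753/35184372088832 → NEW=255, ERR=-1484338956459407/35184372088832
(5,3): OLD=69669858540770453/281474976710656 → NEW=255, ERR=-2106260520446827/281474976710656
(5,4): OLD=1613288798997534663/18014398509481984 → NEW=0, ERR=1613288798997534663/18014398509481984
(5,5): OLD=37808932974075822679/144115188075855872 → NEW=255, ERR=1059560014732575319/144115188075855872
(5,6): OLD=99711286359689608505/2305843009213693952 → NEW=0, ERR=99711286359689608505/2305843009213693952
Row 0: ##.#.#.
Row 1: ..#.##.
Row 2: .#.##.#
Row 3: #..#.#.
Row 4: ###....
Row 5: ..##.#.

Answer: ##.#.#.
..#.##.
.#.##.#
#..#.#.
###....
..##.#.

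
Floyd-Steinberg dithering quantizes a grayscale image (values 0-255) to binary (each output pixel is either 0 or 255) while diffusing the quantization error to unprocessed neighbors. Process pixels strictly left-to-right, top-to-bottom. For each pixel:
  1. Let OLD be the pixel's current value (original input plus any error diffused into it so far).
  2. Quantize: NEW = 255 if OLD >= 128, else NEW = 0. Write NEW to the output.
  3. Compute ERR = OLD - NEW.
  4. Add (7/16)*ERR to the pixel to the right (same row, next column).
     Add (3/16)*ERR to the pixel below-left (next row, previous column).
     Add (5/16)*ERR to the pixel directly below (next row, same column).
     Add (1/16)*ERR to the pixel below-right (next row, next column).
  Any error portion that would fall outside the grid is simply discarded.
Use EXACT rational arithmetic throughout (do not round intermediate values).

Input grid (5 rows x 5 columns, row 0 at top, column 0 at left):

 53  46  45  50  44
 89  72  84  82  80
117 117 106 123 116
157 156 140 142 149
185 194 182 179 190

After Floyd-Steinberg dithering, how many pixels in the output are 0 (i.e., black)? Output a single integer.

(0,0): OLD=53 → NEW=0, ERR=53
(0,1): OLD=1107/16 → NEW=0, ERR=1107/16
(0,2): OLD=19269/256 → NEW=0, ERR=19269/256
(0,3): OLD=339683/4096 → NEW=0, ERR=339683/4096
(0,4): OLD=5261365/65536 → NEW=0, ERR=5261365/65536
(1,0): OLD=30345/256 → NEW=0, ERR=30345/256
(1,1): OLD=333631/2048 → NEW=255, ERR=-188609/2048
(1,2): OLD=5708459/65536 → NEW=0, ERR=5708459/65536
(1,3): OLD=43458511/262144 → NEW=255, ERR=-23388209/262144
(1,4): OLD=298793869/4194304 → NEW=0, ERR=298793869/4194304
(2,0): OLD=4481829/32768 → NEW=255, ERR=-3874011/32768
(2,1): OLD=63163495/1048576 → NEW=0, ERR=63163495/1048576
(2,2): OLD=2299979765/16777216 → NEW=255, ERR=-1978210315/16777216
(2,3): OLD=16732753935/268435456 → NEW=0, ERR=16732753935/268435456
(2,4): OLD=687009995945/4294967296 → NEW=255, ERR=-408206664535/4294967296
(3,0): OLD=2203671637/16777216 → NEW=255, ERR=-2074518443/16777216
(3,1): OLD=12244628529/134217728 → NEW=0, ERR=12244628529/134217728
(3,2): OLD=680831512171/4294967296 → NEW=255, ERR=-414385148309/4294967296
(3,3): OLD=808131017363/8589934592 → NEW=0, ERR=808131017363/8589934592
(3,4): OLD=22588702669439/137438953472 → NEW=255, ERR=-12458230465921/137438953472
(4,0): OLD=351037622747/2147483648 → NEW=255, ERR=-196570707493/2147483648
(4,1): OLD=10764496980187/68719476736 → NEW=255, ERR=-6758969587493/68719476736
(4,2): OLD=145311911501621/1099511627776 → NEW=255, ERR=-135063553581259/1099511627776
(4,3): OLD=2315680148844763/17592186044416 → NEW=255, ERR=-2170327292481317/17592186044416
(4,4): OLD=31969739353025405/281474976710656 → NEW=0, ERR=31969739353025405/281474976710656
Output grid:
  Row 0: .....  (5 black, running=5)
  Row 1: .#.#.  (3 black, running=8)
  Row 2: #.#.#  (2 black, running=10)
  Row 3: #.#.#  (2 black, running=12)
  Row 4: ####.  (1 black, running=13)

Answer: 13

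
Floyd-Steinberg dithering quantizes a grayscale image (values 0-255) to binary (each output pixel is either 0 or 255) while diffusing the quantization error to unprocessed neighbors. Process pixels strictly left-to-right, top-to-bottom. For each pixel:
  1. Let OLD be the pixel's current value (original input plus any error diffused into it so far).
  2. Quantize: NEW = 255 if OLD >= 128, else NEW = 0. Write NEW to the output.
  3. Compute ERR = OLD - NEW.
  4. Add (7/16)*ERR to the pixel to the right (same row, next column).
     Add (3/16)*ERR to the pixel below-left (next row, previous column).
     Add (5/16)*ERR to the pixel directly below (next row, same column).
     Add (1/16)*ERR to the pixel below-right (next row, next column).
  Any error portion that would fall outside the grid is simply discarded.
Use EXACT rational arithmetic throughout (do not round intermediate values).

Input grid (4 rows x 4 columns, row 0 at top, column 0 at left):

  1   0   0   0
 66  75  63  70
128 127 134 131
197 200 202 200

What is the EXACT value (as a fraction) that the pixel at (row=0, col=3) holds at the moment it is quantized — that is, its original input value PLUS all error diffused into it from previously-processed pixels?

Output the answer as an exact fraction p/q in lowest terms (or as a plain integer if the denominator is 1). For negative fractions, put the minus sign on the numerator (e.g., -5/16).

(0,0): OLD=1 → NEW=0, ERR=1
(0,1): OLD=7/16 → NEW=0, ERR=7/16
(0,2): OLD=49/256 → NEW=0, ERR=49/256
(0,3): OLD=343/4096 → NEW=0, ERR=343/4096
Target (0,3): original=0, with diffused error = 343/4096

Answer: 343/4096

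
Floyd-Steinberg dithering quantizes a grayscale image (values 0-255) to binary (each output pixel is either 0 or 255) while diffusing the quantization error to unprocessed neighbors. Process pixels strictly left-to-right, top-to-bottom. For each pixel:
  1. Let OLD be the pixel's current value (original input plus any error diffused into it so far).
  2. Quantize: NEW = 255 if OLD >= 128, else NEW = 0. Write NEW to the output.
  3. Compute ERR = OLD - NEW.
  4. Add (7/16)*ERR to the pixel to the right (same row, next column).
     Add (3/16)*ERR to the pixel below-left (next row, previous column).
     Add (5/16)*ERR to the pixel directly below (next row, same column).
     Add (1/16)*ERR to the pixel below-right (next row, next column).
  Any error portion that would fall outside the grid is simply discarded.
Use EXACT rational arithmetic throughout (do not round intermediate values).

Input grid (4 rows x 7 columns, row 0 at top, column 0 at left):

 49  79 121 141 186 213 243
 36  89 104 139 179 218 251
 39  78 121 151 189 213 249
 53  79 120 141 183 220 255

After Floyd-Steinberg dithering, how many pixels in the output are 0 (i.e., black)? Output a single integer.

(0,0): OLD=49 → NEW=0, ERR=49
(0,1): OLD=1607/16 → NEW=0, ERR=1607/16
(0,2): OLD=42225/256 → NEW=255, ERR=-23055/256
(0,3): OLD=416151/4096 → NEW=0, ERR=416151/4096
(0,4): OLD=15102753/65536 → NEW=255, ERR=-1608927/65536
(0,5): OLD=212084199/1048576 → NEW=255, ERR=-55302681/1048576
(0,6): OLD=3689744721/16777216 → NEW=255, ERR=-588445359/16777216
(1,0): OLD=17957/256 → NEW=0, ERR=17957/256
(1,1): OLD=281091/2048 → NEW=255, ERR=-241149/2048
(1,2): OLD=3255103/65536 → NEW=0, ERR=3255103/65536
(1,3): OLD=47775251/262144 → NEW=255, ERR=-19071469/262144
(1,4): OLD=2281032985/16777216 → NEW=255, ERR=-1997157095/16777216
(1,5): OLD=18968696937/134217728 → NEW=255, ERR=-15256823703/134217728
(1,6): OLD=401604072199/2147483648 → NEW=255, ERR=-146004258041/2147483648
(2,0): OLD=1272785/32768 → NEW=0, ERR=1272785/32768
(2,1): OLD=75386379/1048576 → NEW=0, ERR=75386379/1048576
(2,2): OLD=2465830113/16777216 → NEW=255, ERR=-1812359967/16777216
(2,3): OLD=8293099545/134217728 → NEW=0, ERR=8293099545/134217728
(2,4): OLD=164252379625/1073741824 → NEW=255, ERR=-109551785495/1073741824
(2,5): OLD=3870704496931/34359738368 → NEW=0, ERR=3870704496931/34359738368
(2,6): OLD=148398041625381/549755813888 → NEW=255, ERR=8210309083941/549755813888
(3,0): OLD=1318997185/16777216 → NEW=0, ERR=1318997185/16777216
(3,1): OLD=15842438829/134217728 → NEW=0, ERR=15842438829/134217728
(3,2): OLD=165314733015/1073741824 → NEW=255, ERR=-108489432105/1073741824
(3,3): OLD=387503279409/4294967296 → NEW=0, ERR=387503279409/4294967296
(3,4): OLD=118512358883521/549755813888 → NEW=255, ERR=-21675373657919/549755813888
(3,5): OLD=1030804811056595/4398046511104 → NEW=255, ERR=-90697049274925/4398046511104
(3,6): OLD=18133012959344653/70368744177664 → NEW=255, ERR=188983194040333/70368744177664
Output grid:
  Row 0: ..#.###  (3 black, running=3)
  Row 1: .#.####  (2 black, running=5)
  Row 2: ..#.#.#  (4 black, running=9)
  Row 3: ..#.###  (3 black, running=12)

Answer: 12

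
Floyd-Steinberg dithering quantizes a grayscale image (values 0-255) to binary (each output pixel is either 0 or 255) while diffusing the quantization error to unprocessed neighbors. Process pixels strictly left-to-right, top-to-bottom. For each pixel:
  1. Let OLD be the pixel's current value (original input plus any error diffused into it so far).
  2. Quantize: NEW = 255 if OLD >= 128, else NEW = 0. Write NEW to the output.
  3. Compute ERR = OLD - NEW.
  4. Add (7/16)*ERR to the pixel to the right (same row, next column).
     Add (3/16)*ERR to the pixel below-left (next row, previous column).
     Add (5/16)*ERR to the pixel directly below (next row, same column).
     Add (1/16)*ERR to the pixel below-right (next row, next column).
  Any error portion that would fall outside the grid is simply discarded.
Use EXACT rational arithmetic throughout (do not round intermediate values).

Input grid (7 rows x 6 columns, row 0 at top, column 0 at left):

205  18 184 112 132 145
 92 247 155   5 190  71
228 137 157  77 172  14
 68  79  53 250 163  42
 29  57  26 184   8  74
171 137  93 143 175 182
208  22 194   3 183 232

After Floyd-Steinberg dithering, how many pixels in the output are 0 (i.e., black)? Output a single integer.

(0,0): OLD=205 → NEW=255, ERR=-50
(0,1): OLD=-31/8 → NEW=0, ERR=-31/8
(0,2): OLD=23335/128 → NEW=255, ERR=-9305/128
(0,3): OLD=164241/2048 → NEW=0, ERR=164241/2048
(0,4): OLD=5475063/32768 → NEW=255, ERR=-2880777/32768
(0,5): OLD=55856321/524288 → NEW=0, ERR=55856321/524288
(1,0): OLD=9683/128 → NEW=0, ERR=9683/128
(1,1): OLD=268421/1024 → NEW=255, ERR=7301/1024
(1,2): OLD=4921641/32768 → NEW=255, ERR=-3434199/32768
(1,3): OLD=-4825771/131072 → NEW=0, ERR=-4825771/131072
(1,4): OLD=1437866431/8388608 → NEW=255, ERR=-701228609/8388608
(1,5): OLD=8351885193/134217728 → NEW=0, ERR=8351885193/134217728
(2,0): OLD=4144775/16384 → NEW=255, ERR=-33145/16384
(2,1): OLD=64707837/524288 → NEW=0, ERR=64707837/524288
(2,2): OLD=1441059255/8388608 → NEW=255, ERR=-698035785/8388608
(2,3): OLD=460713535/67108864 → NEW=0, ERR=460713535/67108864
(2,4): OLD=339832954301/2147483648 → NEW=255, ERR=-207775375939/2147483648
(2,5): OLD=-484755002885/34359738368 → NEW=0, ERR=-484755002885/34359738368
(3,0): OLD=759245655/8388608 → NEW=0, ERR=759245655/8388608
(3,1): OLD=9491734731/67108864 → NEW=255, ERR=-7621025589/67108864
(3,2): OLD=-7347775055/536870912 → NEW=0, ERR=-7347775055/536870912
(3,3): OLD=7655887767283/34359738368 → NEW=255, ERR=-1105845516557/34359738368
(3,4): OLD=32014434646995/274877906944 → NEW=0, ERR=32014434646995/274877906944
(3,5): OLD=362833547759741/4398046511104 → NEW=0, ERR=362833547759741/4398046511104
(4,0): OLD=38645262329/1073741824 → NEW=0, ERR=38645262329/1073741824
(4,1): OLD=693184126181/17179869184 → NEW=0, ERR=693184126181/17179869184
(4,2): OLD=14427439258783/549755813888 → NEW=0, ERR=14427439258783/549755813888
(4,3): OLD=1815568035798843/8796093022208 → NEW=255, ERR=-427435684864197/8796093022208
(4,4): OLD=5150064490632299/140737488355328 → NEW=0, ERR=5150064490632299/140737488355328
(4,5): OLD=277128395827954445/2251799813685248 → NEW=0, ERR=277128395827954445/2251799813685248
(5,0): OLD=52175295452287/274877906944 → NEW=255, ERR=-17918570818433/274877906944
(5,1): OLD=1128182904862191/8796093022208 → NEW=255, ERR=-1114820815800849/8796093022208
(5,2): OLD=2755819532577141/70368744177664 → NEW=0, ERR=2755819532577141/70368744177664
(5,3): OLD=345537609946080023/2251799813685248 → NEW=255, ERR=-228671342543658217/2251799813685248
(5,4): OLD=729788361490287463/4503599627370496 → NEW=255, ERR=-418629543489189017/4503599627370496
(5,5): OLD=13120161332458339251/72057594037927936 → NEW=255, ERR=-5254525147213284429/72057594037927936
(6,0): OLD=23061963799556397/140737488355328 → NEW=255, ERR=-12826095731052243/140737488355328
(6,1): OLD=-122068130543933015/2251799813685248 → NEW=0, ERR=-122068130543933015/2251799813685248
(6,2): OLD=1401158169151957313/9007199254740992 → NEW=255, ERR=-895677640806995647/9007199254740992
(6,3): OLD=-12569857133059826307/144115188075855872 → NEW=0, ERR=-12569857133059826307/144115188075855872
(6,4): OLD=220837426990343133885/2305843009213693952 → NEW=0, ERR=220837426990343133885/2305843009213693952
(6,5): OLD=9050088889313043601675/36893488147419103232 → NEW=255, ERR=-357750588278827722485/36893488147419103232
Output grid:
  Row 0: #.#.#.  (3 black, running=3)
  Row 1: .##.#.  (3 black, running=6)
  Row 2: #.#.#.  (3 black, running=9)
  Row 3: .#.#..  (4 black, running=13)
  Row 4: ...#..  (5 black, running=18)
  Row 5: ##.###  (1 black, running=19)
  Row 6: #.#..#  (3 black, running=22)

Answer: 22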